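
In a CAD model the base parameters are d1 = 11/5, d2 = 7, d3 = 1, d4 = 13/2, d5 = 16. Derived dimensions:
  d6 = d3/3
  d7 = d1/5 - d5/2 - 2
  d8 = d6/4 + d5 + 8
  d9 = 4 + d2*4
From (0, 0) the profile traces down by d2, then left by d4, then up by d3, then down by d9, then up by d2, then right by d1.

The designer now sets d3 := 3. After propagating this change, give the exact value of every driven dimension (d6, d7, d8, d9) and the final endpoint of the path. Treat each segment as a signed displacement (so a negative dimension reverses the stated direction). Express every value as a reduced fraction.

d6 = 1
d7 = -239/25
d8 = 97/4
d9 = 32
endpoint = (-43/10, -29)

Apply edit: d3 := 3
  d6 = d3/3 = 1
  d7 = d1/5 - d5/2 - 2 = -239/25
  d8 = d6/4 + d5 + 8 = 97/4
  d9 = 4 + d2*4 = 32
Walk from origin (0, 0):
  seg 1: down by d2 = 7 → (0, -7)
  seg 2: left by d4 = 13/2 → (-13/2, -7)
  seg 3: up by d3 = 3 → (-13/2, -4)
  seg 4: down by d9 = 32 → (-13/2, -36)
  seg 5: up by d2 = 7 → (-13/2, -29)
  seg 6: right by d1 = 11/5 → (-43/10, -29)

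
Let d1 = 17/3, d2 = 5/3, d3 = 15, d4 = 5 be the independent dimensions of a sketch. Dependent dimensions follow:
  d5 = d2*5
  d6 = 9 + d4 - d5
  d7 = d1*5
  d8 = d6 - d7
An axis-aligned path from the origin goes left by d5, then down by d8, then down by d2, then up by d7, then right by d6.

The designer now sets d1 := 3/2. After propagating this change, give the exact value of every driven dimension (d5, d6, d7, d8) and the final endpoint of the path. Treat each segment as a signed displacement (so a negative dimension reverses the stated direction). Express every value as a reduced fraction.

Apply edit: d1 := 3/2
  d5 = d2*5 = 25/3
  d6 = 9 + d4 - d5 = 17/3
  d7 = d1*5 = 15/2
  d8 = d6 - d7 = -11/6
Walk from origin (0, 0):
  seg 1: left by d5 = 25/3 → (-25/3, 0)
  seg 2: down by d8 = -11/6 → (-25/3, 11/6)
  seg 3: down by d2 = 5/3 → (-25/3, 1/6)
  seg 4: up by d7 = 15/2 → (-25/3, 23/3)
  seg 5: right by d6 = 17/3 → (-8/3, 23/3)

d5 = 25/3
d6 = 17/3
d7 = 15/2
d8 = -11/6
endpoint = (-8/3, 23/3)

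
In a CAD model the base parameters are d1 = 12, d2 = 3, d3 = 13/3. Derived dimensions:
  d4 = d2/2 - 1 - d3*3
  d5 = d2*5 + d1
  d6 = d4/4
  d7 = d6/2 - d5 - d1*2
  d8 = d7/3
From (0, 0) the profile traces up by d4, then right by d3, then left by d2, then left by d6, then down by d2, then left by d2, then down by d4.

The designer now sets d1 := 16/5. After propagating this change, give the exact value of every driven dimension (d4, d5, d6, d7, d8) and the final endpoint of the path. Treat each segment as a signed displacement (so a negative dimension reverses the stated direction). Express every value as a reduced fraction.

Apply edit: d1 := 16/5
  d4 = d2/2 - 1 - d3*3 = -25/2
  d5 = d2*5 + d1 = 91/5
  d6 = d4/4 = -25/8
  d7 = d6/2 - d5 - d1*2 = -2093/80
  d8 = d7/3 = -2093/240
Walk from origin (0, 0):
  seg 1: up by d4 = -25/2 → (0, -25/2)
  seg 2: right by d3 = 13/3 → (13/3, -25/2)
  seg 3: left by d2 = 3 → (4/3, -25/2)
  seg 4: left by d6 = -25/8 → (107/24, -25/2)
  seg 5: down by d2 = 3 → (107/24, -31/2)
  seg 6: left by d2 = 3 → (35/24, -31/2)
  seg 7: down by d4 = -25/2 → (35/24, -3)

d4 = -25/2
d5 = 91/5
d6 = -25/8
d7 = -2093/80
d8 = -2093/240
endpoint = (35/24, -3)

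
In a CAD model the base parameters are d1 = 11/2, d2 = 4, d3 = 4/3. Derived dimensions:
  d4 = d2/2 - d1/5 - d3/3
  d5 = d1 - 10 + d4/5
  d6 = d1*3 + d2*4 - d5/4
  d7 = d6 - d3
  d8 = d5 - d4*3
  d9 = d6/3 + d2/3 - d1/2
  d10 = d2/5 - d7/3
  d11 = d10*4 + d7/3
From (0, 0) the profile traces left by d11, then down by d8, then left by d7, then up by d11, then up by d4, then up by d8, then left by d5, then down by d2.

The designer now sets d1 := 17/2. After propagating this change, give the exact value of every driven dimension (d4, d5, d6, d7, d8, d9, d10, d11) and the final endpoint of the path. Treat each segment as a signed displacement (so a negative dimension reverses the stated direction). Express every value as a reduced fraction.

d4 = -13/90
d5 = -344/225
d6 = 18847/450
d7 = 18247/450
d8 = -493/450
d9 = 29819/2700
d10 = -17167/1350
d11 = -16807/450
endpoint = (-376/225, -3112/75)

Apply edit: d1 := 17/2
  d4 = d2/2 - d1/5 - d3/3 = -13/90
  d5 = d1 - 10 + d4/5 = -344/225
  d6 = d1*3 + d2*4 - d5/4 = 18847/450
  d7 = d6 - d3 = 18247/450
  d8 = d5 - d4*3 = -493/450
  d9 = d6/3 + d2/3 - d1/2 = 29819/2700
  d10 = d2/5 - d7/3 = -17167/1350
  d11 = d10*4 + d7/3 = -16807/450
Walk from origin (0, 0):
  seg 1: left by d11 = -16807/450 → (16807/450, 0)
  seg 2: down by d8 = -493/450 → (16807/450, 493/450)
  seg 3: left by d7 = 18247/450 → (-16/5, 493/450)
  seg 4: up by d11 = -16807/450 → (-16/5, -2719/75)
  seg 5: up by d4 = -13/90 → (-16/5, -16379/450)
  seg 6: up by d8 = -493/450 → (-16/5, -2812/75)
  seg 7: left by d5 = -344/225 → (-376/225, -2812/75)
  seg 8: down by d2 = 4 → (-376/225, -3112/75)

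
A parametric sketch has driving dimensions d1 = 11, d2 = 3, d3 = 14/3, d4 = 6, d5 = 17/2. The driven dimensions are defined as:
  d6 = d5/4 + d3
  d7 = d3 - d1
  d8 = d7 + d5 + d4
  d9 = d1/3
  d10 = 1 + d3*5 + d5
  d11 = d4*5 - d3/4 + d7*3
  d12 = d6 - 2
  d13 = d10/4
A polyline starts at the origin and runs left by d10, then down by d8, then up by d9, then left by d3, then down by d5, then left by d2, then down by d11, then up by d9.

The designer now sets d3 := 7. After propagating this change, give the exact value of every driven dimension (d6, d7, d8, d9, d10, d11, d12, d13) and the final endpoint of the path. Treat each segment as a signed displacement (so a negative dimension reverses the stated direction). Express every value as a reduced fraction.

d6 = 73/8
d7 = -4
d8 = 21/2
d9 = 11/3
d10 = 89/2
d11 = 65/4
d12 = 57/8
d13 = 89/8
endpoint = (-109/2, -335/12)

Apply edit: d3 := 7
  d6 = d5/4 + d3 = 73/8
  d7 = d3 - d1 = -4
  d8 = d7 + d5 + d4 = 21/2
  d9 = d1/3 = 11/3
  d10 = 1 + d3*5 + d5 = 89/2
  d11 = d4*5 - d3/4 + d7*3 = 65/4
  d12 = d6 - 2 = 57/8
  d13 = d10/4 = 89/8
Walk from origin (0, 0):
  seg 1: left by d10 = 89/2 → (-89/2, 0)
  seg 2: down by d8 = 21/2 → (-89/2, -21/2)
  seg 3: up by d9 = 11/3 → (-89/2, -41/6)
  seg 4: left by d3 = 7 → (-103/2, -41/6)
  seg 5: down by d5 = 17/2 → (-103/2, -46/3)
  seg 6: left by d2 = 3 → (-109/2, -46/3)
  seg 7: down by d11 = 65/4 → (-109/2, -379/12)
  seg 8: up by d9 = 11/3 → (-109/2, -335/12)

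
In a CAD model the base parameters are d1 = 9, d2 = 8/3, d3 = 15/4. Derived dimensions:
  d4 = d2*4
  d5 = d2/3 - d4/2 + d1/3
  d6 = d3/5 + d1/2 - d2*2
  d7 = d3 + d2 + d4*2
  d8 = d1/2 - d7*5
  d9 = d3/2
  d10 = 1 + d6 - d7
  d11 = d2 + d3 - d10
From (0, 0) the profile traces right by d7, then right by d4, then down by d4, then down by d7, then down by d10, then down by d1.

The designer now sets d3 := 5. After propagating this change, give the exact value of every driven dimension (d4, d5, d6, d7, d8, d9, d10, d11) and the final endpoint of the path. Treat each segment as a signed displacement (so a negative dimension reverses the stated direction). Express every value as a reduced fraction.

d4 = 32/3
d5 = -13/9
d6 = 1/6
d7 = 29
d8 = -281/2
d9 = 5/2
d10 = -167/6
d11 = 71/2
endpoint = (119/3, -125/6)

Apply edit: d3 := 5
  d4 = d2*4 = 32/3
  d5 = d2/3 - d4/2 + d1/3 = -13/9
  d6 = d3/5 + d1/2 - d2*2 = 1/6
  d7 = d3 + d2 + d4*2 = 29
  d8 = d1/2 - d7*5 = -281/2
  d9 = d3/2 = 5/2
  d10 = 1 + d6 - d7 = -167/6
  d11 = d2 + d3 - d10 = 71/2
Walk from origin (0, 0):
  seg 1: right by d7 = 29 → (29, 0)
  seg 2: right by d4 = 32/3 → (119/3, 0)
  seg 3: down by d4 = 32/3 → (119/3, -32/3)
  seg 4: down by d7 = 29 → (119/3, -119/3)
  seg 5: down by d10 = -167/6 → (119/3, -71/6)
  seg 6: down by d1 = 9 → (119/3, -125/6)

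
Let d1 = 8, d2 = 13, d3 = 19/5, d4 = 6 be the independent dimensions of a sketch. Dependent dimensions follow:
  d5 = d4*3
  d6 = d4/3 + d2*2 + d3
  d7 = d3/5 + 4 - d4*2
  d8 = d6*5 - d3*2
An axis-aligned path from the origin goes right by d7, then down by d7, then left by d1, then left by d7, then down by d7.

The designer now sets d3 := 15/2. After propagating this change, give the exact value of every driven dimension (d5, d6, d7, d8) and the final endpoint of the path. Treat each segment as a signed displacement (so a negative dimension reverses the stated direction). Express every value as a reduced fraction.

Apply edit: d3 := 15/2
  d5 = d4*3 = 18
  d6 = d4/3 + d2*2 + d3 = 71/2
  d7 = d3/5 + 4 - d4*2 = -13/2
  d8 = d6*5 - d3*2 = 325/2
Walk from origin (0, 0):
  seg 1: right by d7 = -13/2 → (-13/2, 0)
  seg 2: down by d7 = -13/2 → (-13/2, 13/2)
  seg 3: left by d1 = 8 → (-29/2, 13/2)
  seg 4: left by d7 = -13/2 → (-8, 13/2)
  seg 5: down by d7 = -13/2 → (-8, 13)

d5 = 18
d6 = 71/2
d7 = -13/2
d8 = 325/2
endpoint = (-8, 13)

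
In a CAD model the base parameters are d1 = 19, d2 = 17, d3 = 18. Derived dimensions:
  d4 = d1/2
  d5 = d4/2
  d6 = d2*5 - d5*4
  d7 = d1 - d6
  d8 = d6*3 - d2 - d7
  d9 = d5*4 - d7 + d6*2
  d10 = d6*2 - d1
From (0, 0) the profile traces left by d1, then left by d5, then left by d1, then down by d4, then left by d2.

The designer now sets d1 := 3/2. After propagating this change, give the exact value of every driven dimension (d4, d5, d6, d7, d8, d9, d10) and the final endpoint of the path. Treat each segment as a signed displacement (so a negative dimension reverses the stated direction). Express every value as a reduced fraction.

Apply edit: d1 := 3/2
  d4 = d1/2 = 3/4
  d5 = d4/2 = 3/8
  d6 = d2*5 - d5*4 = 167/2
  d7 = d1 - d6 = -82
  d8 = d6*3 - d2 - d7 = 631/2
  d9 = d5*4 - d7 + d6*2 = 501/2
  d10 = d6*2 - d1 = 331/2
Walk from origin (0, 0):
  seg 1: left by d1 = 3/2 → (-3/2, 0)
  seg 2: left by d5 = 3/8 → (-15/8, 0)
  seg 3: left by d1 = 3/2 → (-27/8, 0)
  seg 4: down by d4 = 3/4 → (-27/8, -3/4)
  seg 5: left by d2 = 17 → (-163/8, -3/4)

d4 = 3/4
d5 = 3/8
d6 = 167/2
d7 = -82
d8 = 631/2
d9 = 501/2
d10 = 331/2
endpoint = (-163/8, -3/4)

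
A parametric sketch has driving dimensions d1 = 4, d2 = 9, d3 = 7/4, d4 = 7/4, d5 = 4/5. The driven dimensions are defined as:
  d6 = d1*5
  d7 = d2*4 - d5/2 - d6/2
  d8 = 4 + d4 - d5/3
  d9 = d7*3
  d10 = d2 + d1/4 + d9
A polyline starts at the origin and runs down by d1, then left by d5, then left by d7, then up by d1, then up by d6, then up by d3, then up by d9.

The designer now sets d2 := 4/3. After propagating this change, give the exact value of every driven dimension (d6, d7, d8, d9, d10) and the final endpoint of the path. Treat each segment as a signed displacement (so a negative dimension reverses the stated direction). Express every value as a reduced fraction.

d6 = 20
d7 = -76/15
d8 = 329/60
d9 = -76/5
d10 = -193/15
endpoint = (64/15, 131/20)

Apply edit: d2 := 4/3
  d6 = d1*5 = 20
  d7 = d2*4 - d5/2 - d6/2 = -76/15
  d8 = 4 + d4 - d5/3 = 329/60
  d9 = d7*3 = -76/5
  d10 = d2 + d1/4 + d9 = -193/15
Walk from origin (0, 0):
  seg 1: down by d1 = 4 → (0, -4)
  seg 2: left by d5 = 4/5 → (-4/5, -4)
  seg 3: left by d7 = -76/15 → (64/15, -4)
  seg 4: up by d1 = 4 → (64/15, 0)
  seg 5: up by d6 = 20 → (64/15, 20)
  seg 6: up by d3 = 7/4 → (64/15, 87/4)
  seg 7: up by d9 = -76/5 → (64/15, 131/20)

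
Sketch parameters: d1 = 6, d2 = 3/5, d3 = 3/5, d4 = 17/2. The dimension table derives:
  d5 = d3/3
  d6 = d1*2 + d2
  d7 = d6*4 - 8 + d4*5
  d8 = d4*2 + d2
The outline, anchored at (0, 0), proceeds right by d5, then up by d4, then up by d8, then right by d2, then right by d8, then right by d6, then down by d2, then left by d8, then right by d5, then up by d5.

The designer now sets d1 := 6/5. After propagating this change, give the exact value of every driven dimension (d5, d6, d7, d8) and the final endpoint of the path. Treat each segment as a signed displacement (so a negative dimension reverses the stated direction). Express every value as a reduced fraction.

Apply edit: d1 := 6/5
  d5 = d3/3 = 1/5
  d6 = d1*2 + d2 = 3
  d7 = d6*4 - 8 + d4*5 = 93/2
  d8 = d4*2 + d2 = 88/5
Walk from origin (0, 0):
  seg 1: right by d5 = 1/5 → (1/5, 0)
  seg 2: up by d4 = 17/2 → (1/5, 17/2)
  seg 3: up by d8 = 88/5 → (1/5, 261/10)
  seg 4: right by d2 = 3/5 → (4/5, 261/10)
  seg 5: right by d8 = 88/5 → (92/5, 261/10)
  seg 6: right by d6 = 3 → (107/5, 261/10)
  seg 7: down by d2 = 3/5 → (107/5, 51/2)
  seg 8: left by d8 = 88/5 → (19/5, 51/2)
  seg 9: right by d5 = 1/5 → (4, 51/2)
  seg 10: up by d5 = 1/5 → (4, 257/10)

d5 = 1/5
d6 = 3
d7 = 93/2
d8 = 88/5
endpoint = (4, 257/10)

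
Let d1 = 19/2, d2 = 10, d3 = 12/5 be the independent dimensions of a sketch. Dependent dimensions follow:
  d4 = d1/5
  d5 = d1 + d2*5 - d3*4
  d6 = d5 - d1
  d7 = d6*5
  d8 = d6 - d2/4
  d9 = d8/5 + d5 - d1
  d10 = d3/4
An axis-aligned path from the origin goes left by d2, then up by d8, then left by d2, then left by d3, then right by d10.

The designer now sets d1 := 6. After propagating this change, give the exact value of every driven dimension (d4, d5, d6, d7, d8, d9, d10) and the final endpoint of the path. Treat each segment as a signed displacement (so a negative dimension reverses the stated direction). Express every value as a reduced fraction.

Apply edit: d1 := 6
  d4 = d1/5 = 6/5
  d5 = d1 + d2*5 - d3*4 = 232/5
  d6 = d5 - d1 = 202/5
  d7 = d6*5 = 202
  d8 = d6 - d2/4 = 379/10
  d9 = d8/5 + d5 - d1 = 2399/50
  d10 = d3/4 = 3/5
Walk from origin (0, 0):
  seg 1: left by d2 = 10 → (-10, 0)
  seg 2: up by d8 = 379/10 → (-10, 379/10)
  seg 3: left by d2 = 10 → (-20, 379/10)
  seg 4: left by d3 = 12/5 → (-112/5, 379/10)
  seg 5: right by d10 = 3/5 → (-109/5, 379/10)

d4 = 6/5
d5 = 232/5
d6 = 202/5
d7 = 202
d8 = 379/10
d9 = 2399/50
d10 = 3/5
endpoint = (-109/5, 379/10)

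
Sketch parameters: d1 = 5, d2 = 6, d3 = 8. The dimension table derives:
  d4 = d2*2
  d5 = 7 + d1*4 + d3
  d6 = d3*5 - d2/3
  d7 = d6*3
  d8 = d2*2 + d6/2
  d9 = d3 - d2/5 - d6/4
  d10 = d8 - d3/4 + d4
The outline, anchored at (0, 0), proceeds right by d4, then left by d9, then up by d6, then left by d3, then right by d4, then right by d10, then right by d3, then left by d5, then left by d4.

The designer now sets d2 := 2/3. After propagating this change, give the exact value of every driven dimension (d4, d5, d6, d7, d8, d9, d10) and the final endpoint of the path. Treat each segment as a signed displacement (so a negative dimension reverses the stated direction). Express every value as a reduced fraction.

Apply edit: d2 := 2/3
  d4 = d2*2 = 4/3
  d5 = 7 + d1*4 + d3 = 35
  d6 = d3*5 - d2/3 = 358/9
  d7 = d6*3 = 358/3
  d8 = d2*2 + d6/2 = 191/9
  d9 = d3 - d2/5 - d6/4 = -187/90
  d10 = d8 - d3/4 + d4 = 185/9
Walk from origin (0, 0):
  seg 1: right by d4 = 4/3 → (4/3, 0)
  seg 2: left by d9 = -187/90 → (307/90, 0)
  seg 3: up by d6 = 358/9 → (307/90, 358/9)
  seg 4: left by d3 = 8 → (-413/90, 358/9)
  seg 5: right by d4 = 4/3 → (-293/90, 358/9)
  seg 6: right by d10 = 185/9 → (173/10, 358/9)
  seg 7: right by d3 = 8 → (253/10, 358/9)
  seg 8: left by d5 = 35 → (-97/10, 358/9)
  seg 9: left by d4 = 4/3 → (-331/30, 358/9)

d4 = 4/3
d5 = 35
d6 = 358/9
d7 = 358/3
d8 = 191/9
d9 = -187/90
d10 = 185/9
endpoint = (-331/30, 358/9)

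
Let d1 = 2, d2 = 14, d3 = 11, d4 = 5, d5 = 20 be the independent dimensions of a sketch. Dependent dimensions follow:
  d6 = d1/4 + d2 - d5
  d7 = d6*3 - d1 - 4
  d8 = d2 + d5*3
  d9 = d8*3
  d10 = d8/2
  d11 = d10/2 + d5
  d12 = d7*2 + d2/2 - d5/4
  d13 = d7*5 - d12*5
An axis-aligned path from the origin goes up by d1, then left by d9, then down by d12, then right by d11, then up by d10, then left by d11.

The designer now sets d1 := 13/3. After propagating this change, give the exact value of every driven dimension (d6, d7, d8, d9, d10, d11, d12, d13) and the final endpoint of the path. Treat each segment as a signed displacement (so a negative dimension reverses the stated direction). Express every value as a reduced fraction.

Apply edit: d1 := 13/3
  d6 = d1/4 + d2 - d5 = -59/12
  d7 = d6*3 - d1 - 4 = -277/12
  d8 = d2 + d5*3 = 74
  d9 = d8*3 = 222
  d10 = d8/2 = 37
  d11 = d10/2 + d5 = 77/2
  d12 = d7*2 + d2/2 - d5/4 = -265/6
  d13 = d7*5 - d12*5 = 1265/12
Walk from origin (0, 0):
  seg 1: up by d1 = 13/3 → (0, 13/3)
  seg 2: left by d9 = 222 → (-222, 13/3)
  seg 3: down by d12 = -265/6 → (-222, 97/2)
  seg 4: right by d11 = 77/2 → (-367/2, 97/2)
  seg 5: up by d10 = 37 → (-367/2, 171/2)
  seg 6: left by d11 = 77/2 → (-222, 171/2)

d6 = -59/12
d7 = -277/12
d8 = 74
d9 = 222
d10 = 37
d11 = 77/2
d12 = -265/6
d13 = 1265/12
endpoint = (-222, 171/2)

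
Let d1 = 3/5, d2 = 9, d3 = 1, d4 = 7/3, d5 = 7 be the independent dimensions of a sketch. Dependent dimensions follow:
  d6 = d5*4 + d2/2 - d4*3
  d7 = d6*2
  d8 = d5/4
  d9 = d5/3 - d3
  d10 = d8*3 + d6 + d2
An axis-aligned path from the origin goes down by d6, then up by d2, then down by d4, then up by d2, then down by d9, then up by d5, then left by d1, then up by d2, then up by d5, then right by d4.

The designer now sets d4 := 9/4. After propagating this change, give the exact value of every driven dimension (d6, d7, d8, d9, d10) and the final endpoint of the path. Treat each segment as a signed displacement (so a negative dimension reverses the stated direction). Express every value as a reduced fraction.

d6 = 103/4
d7 = 103/2
d8 = 7/4
d9 = 4/3
d10 = 40
endpoint = (33/20, 35/3)

Apply edit: d4 := 9/4
  d6 = d5*4 + d2/2 - d4*3 = 103/4
  d7 = d6*2 = 103/2
  d8 = d5/4 = 7/4
  d9 = d5/3 - d3 = 4/3
  d10 = d8*3 + d6 + d2 = 40
Walk from origin (0, 0):
  seg 1: down by d6 = 103/4 → (0, -103/4)
  seg 2: up by d2 = 9 → (0, -67/4)
  seg 3: down by d4 = 9/4 → (0, -19)
  seg 4: up by d2 = 9 → (0, -10)
  seg 5: down by d9 = 4/3 → (0, -34/3)
  seg 6: up by d5 = 7 → (0, -13/3)
  seg 7: left by d1 = 3/5 → (-3/5, -13/3)
  seg 8: up by d2 = 9 → (-3/5, 14/3)
  seg 9: up by d5 = 7 → (-3/5, 35/3)
  seg 10: right by d4 = 9/4 → (33/20, 35/3)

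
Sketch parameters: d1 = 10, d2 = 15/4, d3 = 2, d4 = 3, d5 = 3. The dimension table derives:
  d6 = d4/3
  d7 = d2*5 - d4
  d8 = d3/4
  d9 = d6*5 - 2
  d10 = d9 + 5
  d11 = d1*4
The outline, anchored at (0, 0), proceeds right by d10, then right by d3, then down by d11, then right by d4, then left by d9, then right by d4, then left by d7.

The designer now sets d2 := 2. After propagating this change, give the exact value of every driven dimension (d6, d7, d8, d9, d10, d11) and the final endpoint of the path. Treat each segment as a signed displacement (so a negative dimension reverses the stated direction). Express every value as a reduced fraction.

Apply edit: d2 := 2
  d6 = d4/3 = 1
  d7 = d2*5 - d4 = 7
  d8 = d3/4 = 1/2
  d9 = d6*5 - 2 = 3
  d10 = d9 + 5 = 8
  d11 = d1*4 = 40
Walk from origin (0, 0):
  seg 1: right by d10 = 8 → (8, 0)
  seg 2: right by d3 = 2 → (10, 0)
  seg 3: down by d11 = 40 → (10, -40)
  seg 4: right by d4 = 3 → (13, -40)
  seg 5: left by d9 = 3 → (10, -40)
  seg 6: right by d4 = 3 → (13, -40)
  seg 7: left by d7 = 7 → (6, -40)

d6 = 1
d7 = 7
d8 = 1/2
d9 = 3
d10 = 8
d11 = 40
endpoint = (6, -40)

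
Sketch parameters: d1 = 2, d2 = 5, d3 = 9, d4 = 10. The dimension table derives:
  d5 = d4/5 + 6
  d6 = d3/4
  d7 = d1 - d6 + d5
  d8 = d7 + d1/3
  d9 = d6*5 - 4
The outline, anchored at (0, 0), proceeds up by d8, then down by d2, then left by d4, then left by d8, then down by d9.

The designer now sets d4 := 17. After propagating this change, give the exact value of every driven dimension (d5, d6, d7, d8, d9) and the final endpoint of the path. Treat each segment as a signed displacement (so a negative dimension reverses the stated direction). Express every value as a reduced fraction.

d5 = 47/5
d6 = 9/4
d7 = 183/20
d8 = 589/60
d9 = 29/4
endpoint = (-1609/60, -73/30)

Apply edit: d4 := 17
  d5 = d4/5 + 6 = 47/5
  d6 = d3/4 = 9/4
  d7 = d1 - d6 + d5 = 183/20
  d8 = d7 + d1/3 = 589/60
  d9 = d6*5 - 4 = 29/4
Walk from origin (0, 0):
  seg 1: up by d8 = 589/60 → (0, 589/60)
  seg 2: down by d2 = 5 → (0, 289/60)
  seg 3: left by d4 = 17 → (-17, 289/60)
  seg 4: left by d8 = 589/60 → (-1609/60, 289/60)
  seg 5: down by d9 = 29/4 → (-1609/60, -73/30)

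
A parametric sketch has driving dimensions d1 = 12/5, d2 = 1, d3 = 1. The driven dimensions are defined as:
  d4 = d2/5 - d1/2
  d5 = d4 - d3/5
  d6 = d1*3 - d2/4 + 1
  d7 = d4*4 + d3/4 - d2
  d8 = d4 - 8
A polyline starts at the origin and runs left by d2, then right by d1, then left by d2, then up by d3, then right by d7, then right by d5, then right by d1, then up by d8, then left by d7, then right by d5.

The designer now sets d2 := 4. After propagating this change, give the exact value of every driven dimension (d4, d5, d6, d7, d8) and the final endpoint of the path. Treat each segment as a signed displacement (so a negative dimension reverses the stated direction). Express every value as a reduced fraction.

Apply edit: d2 := 4
  d4 = d2/5 - d1/2 = -2/5
  d5 = d4 - d3/5 = -3/5
  d6 = d1*3 - d2/4 + 1 = 36/5
  d7 = d4*4 + d3/4 - d2 = -107/20
  d8 = d4 - 8 = -42/5
Walk from origin (0, 0):
  seg 1: left by d2 = 4 → (-4, 0)
  seg 2: right by d1 = 12/5 → (-8/5, 0)
  seg 3: left by d2 = 4 → (-28/5, 0)
  seg 4: up by d3 = 1 → (-28/5, 1)
  seg 5: right by d7 = -107/20 → (-219/20, 1)
  seg 6: right by d5 = -3/5 → (-231/20, 1)
  seg 7: right by d1 = 12/5 → (-183/20, 1)
  seg 8: up by d8 = -42/5 → (-183/20, -37/5)
  seg 9: left by d7 = -107/20 → (-19/5, -37/5)
  seg 10: right by d5 = -3/5 → (-22/5, -37/5)

d4 = -2/5
d5 = -3/5
d6 = 36/5
d7 = -107/20
d8 = -42/5
endpoint = (-22/5, -37/5)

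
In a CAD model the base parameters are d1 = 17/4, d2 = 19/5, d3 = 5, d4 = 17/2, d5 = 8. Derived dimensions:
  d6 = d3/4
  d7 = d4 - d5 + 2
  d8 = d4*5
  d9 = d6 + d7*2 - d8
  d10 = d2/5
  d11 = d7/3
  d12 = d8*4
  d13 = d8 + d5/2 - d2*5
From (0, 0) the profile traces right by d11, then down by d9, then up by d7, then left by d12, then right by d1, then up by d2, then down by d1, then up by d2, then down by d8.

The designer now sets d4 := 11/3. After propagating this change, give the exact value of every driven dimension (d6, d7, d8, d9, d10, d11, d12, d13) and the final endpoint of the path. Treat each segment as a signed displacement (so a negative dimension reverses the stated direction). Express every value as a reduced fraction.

d6 = 5/4
d7 = -7/3
d8 = 55/3
d9 = -87/4
d10 = 19/25
d11 = -7/9
d12 = 220/3
d13 = 10/3
endpoint = (-2515/36, 133/30)

Apply edit: d4 := 11/3
  d6 = d3/4 = 5/4
  d7 = d4 - d5 + 2 = -7/3
  d8 = d4*5 = 55/3
  d9 = d6 + d7*2 - d8 = -87/4
  d10 = d2/5 = 19/25
  d11 = d7/3 = -7/9
  d12 = d8*4 = 220/3
  d13 = d8 + d5/2 - d2*5 = 10/3
Walk from origin (0, 0):
  seg 1: right by d11 = -7/9 → (-7/9, 0)
  seg 2: down by d9 = -87/4 → (-7/9, 87/4)
  seg 3: up by d7 = -7/3 → (-7/9, 233/12)
  seg 4: left by d12 = 220/3 → (-667/9, 233/12)
  seg 5: right by d1 = 17/4 → (-2515/36, 233/12)
  seg 6: up by d2 = 19/5 → (-2515/36, 1393/60)
  seg 7: down by d1 = 17/4 → (-2515/36, 569/30)
  seg 8: up by d2 = 19/5 → (-2515/36, 683/30)
  seg 9: down by d8 = 55/3 → (-2515/36, 133/30)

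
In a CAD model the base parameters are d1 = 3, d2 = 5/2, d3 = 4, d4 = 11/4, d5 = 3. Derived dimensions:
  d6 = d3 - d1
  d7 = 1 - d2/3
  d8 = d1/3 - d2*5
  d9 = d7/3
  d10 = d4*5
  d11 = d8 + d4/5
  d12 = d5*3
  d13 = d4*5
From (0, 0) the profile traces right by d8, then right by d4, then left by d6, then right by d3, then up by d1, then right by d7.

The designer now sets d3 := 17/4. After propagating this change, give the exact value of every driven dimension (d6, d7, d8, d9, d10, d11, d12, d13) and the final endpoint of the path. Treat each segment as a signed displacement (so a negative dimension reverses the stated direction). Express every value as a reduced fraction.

Apply edit: d3 := 17/4
  d6 = d3 - d1 = 5/4
  d7 = 1 - d2/3 = 1/6
  d8 = d1/3 - d2*5 = -23/2
  d9 = d7/3 = 1/18
  d10 = d4*5 = 55/4
  d11 = d8 + d4/5 = -219/20
  d12 = d5*3 = 9
  d13 = d4*5 = 55/4
Walk from origin (0, 0):
  seg 1: right by d8 = -23/2 → (-23/2, 0)
  seg 2: right by d4 = 11/4 → (-35/4, 0)
  seg 3: left by d6 = 5/4 → (-10, 0)
  seg 4: right by d3 = 17/4 → (-23/4, 0)
  seg 5: up by d1 = 3 → (-23/4, 3)
  seg 6: right by d7 = 1/6 → (-67/12, 3)

d6 = 5/4
d7 = 1/6
d8 = -23/2
d9 = 1/18
d10 = 55/4
d11 = -219/20
d12 = 9
d13 = 55/4
endpoint = (-67/12, 3)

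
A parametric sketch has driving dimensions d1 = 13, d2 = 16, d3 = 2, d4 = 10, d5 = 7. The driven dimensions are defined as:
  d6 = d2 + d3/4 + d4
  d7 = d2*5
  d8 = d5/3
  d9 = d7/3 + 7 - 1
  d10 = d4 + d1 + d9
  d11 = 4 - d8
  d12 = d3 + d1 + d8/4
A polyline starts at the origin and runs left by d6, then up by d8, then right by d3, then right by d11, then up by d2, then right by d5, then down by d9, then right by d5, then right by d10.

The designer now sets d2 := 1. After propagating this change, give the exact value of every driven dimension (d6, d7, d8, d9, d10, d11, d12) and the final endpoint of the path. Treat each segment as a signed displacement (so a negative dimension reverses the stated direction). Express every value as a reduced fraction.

d6 = 23/2
d7 = 5
d8 = 7/3
d9 = 23/3
d10 = 92/3
d11 = 5/3
d12 = 187/12
endpoint = (221/6, -13/3)

Apply edit: d2 := 1
  d6 = d2 + d3/4 + d4 = 23/2
  d7 = d2*5 = 5
  d8 = d5/3 = 7/3
  d9 = d7/3 + 7 - 1 = 23/3
  d10 = d4 + d1 + d9 = 92/3
  d11 = 4 - d8 = 5/3
  d12 = d3 + d1 + d8/4 = 187/12
Walk from origin (0, 0):
  seg 1: left by d6 = 23/2 → (-23/2, 0)
  seg 2: up by d8 = 7/3 → (-23/2, 7/3)
  seg 3: right by d3 = 2 → (-19/2, 7/3)
  seg 4: right by d11 = 5/3 → (-47/6, 7/3)
  seg 5: up by d2 = 1 → (-47/6, 10/3)
  seg 6: right by d5 = 7 → (-5/6, 10/3)
  seg 7: down by d9 = 23/3 → (-5/6, -13/3)
  seg 8: right by d5 = 7 → (37/6, -13/3)
  seg 9: right by d10 = 92/3 → (221/6, -13/3)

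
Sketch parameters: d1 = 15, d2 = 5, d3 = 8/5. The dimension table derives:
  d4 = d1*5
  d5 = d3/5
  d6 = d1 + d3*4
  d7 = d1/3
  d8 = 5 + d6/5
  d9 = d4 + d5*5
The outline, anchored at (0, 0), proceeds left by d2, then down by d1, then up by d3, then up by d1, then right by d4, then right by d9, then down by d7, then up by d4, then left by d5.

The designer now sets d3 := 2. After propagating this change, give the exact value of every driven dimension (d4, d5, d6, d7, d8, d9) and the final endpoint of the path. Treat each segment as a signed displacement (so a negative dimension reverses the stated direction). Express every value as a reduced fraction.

d4 = 75
d5 = 2/5
d6 = 23
d7 = 5
d8 = 48/5
d9 = 77
endpoint = (733/5, 72)

Apply edit: d3 := 2
  d4 = d1*5 = 75
  d5 = d3/5 = 2/5
  d6 = d1 + d3*4 = 23
  d7 = d1/3 = 5
  d8 = 5 + d6/5 = 48/5
  d9 = d4 + d5*5 = 77
Walk from origin (0, 0):
  seg 1: left by d2 = 5 → (-5, 0)
  seg 2: down by d1 = 15 → (-5, -15)
  seg 3: up by d3 = 2 → (-5, -13)
  seg 4: up by d1 = 15 → (-5, 2)
  seg 5: right by d4 = 75 → (70, 2)
  seg 6: right by d9 = 77 → (147, 2)
  seg 7: down by d7 = 5 → (147, -3)
  seg 8: up by d4 = 75 → (147, 72)
  seg 9: left by d5 = 2/5 → (733/5, 72)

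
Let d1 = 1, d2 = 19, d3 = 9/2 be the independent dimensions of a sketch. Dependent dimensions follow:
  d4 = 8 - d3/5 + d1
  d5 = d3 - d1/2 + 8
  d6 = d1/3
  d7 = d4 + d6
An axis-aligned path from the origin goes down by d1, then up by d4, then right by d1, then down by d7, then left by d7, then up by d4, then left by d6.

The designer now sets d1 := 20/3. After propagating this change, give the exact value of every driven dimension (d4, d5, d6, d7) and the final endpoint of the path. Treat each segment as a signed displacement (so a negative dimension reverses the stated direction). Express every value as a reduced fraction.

Apply edit: d1 := 20/3
  d4 = 8 - d3/5 + d1 = 413/30
  d5 = d3 - d1/2 + 8 = 55/6
  d6 = d1/3 = 20/9
  d7 = d4 + d6 = 1439/90
Walk from origin (0, 0):
  seg 1: down by d1 = 20/3 → (0, -20/3)
  seg 2: up by d4 = 413/30 → (0, 71/10)
  seg 3: right by d1 = 20/3 → (20/3, 71/10)
  seg 4: down by d7 = 1439/90 → (20/3, -80/9)
  seg 5: left by d7 = 1439/90 → (-839/90, -80/9)
  seg 6: up by d4 = 413/30 → (-839/90, 439/90)
  seg 7: left by d6 = 20/9 → (-1039/90, 439/90)

d4 = 413/30
d5 = 55/6
d6 = 20/9
d7 = 1439/90
endpoint = (-1039/90, 439/90)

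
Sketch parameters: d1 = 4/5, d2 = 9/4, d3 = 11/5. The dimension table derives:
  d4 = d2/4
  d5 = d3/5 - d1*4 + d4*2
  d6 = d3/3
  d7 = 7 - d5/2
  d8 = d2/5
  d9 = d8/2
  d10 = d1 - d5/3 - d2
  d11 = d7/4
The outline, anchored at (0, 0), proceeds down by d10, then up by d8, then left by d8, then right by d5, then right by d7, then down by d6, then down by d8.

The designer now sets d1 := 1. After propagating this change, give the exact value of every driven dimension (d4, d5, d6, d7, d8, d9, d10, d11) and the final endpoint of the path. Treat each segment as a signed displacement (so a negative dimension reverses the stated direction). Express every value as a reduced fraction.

d4 = 9/16
d5 = -487/200
d6 = 11/15
d7 = 3287/400
d8 = 9/20
d9 = 9/40
d10 = -263/600
d11 = 3287/1600
endpoint = (2133/400, -59/200)

Apply edit: d1 := 1
  d4 = d2/4 = 9/16
  d5 = d3/5 - d1*4 + d4*2 = -487/200
  d6 = d3/3 = 11/15
  d7 = 7 - d5/2 = 3287/400
  d8 = d2/5 = 9/20
  d9 = d8/2 = 9/40
  d10 = d1 - d5/3 - d2 = -263/600
  d11 = d7/4 = 3287/1600
Walk from origin (0, 0):
  seg 1: down by d10 = -263/600 → (0, 263/600)
  seg 2: up by d8 = 9/20 → (0, 533/600)
  seg 3: left by d8 = 9/20 → (-9/20, 533/600)
  seg 4: right by d5 = -487/200 → (-577/200, 533/600)
  seg 5: right by d7 = 3287/400 → (2133/400, 533/600)
  seg 6: down by d6 = 11/15 → (2133/400, 31/200)
  seg 7: down by d8 = 9/20 → (2133/400, -59/200)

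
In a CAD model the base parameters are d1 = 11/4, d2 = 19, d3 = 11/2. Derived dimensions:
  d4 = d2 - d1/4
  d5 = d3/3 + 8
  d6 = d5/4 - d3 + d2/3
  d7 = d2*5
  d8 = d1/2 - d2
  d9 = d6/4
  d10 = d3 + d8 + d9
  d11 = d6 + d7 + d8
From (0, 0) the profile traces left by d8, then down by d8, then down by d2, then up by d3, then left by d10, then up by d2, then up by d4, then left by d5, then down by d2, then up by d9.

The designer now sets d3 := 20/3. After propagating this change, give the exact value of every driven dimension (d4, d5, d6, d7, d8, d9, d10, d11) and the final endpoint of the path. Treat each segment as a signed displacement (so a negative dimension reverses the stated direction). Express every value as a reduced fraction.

Apply edit: d3 := 20/3
  d4 = d2 - d1/4 = 293/16
  d5 = d3/3 + 8 = 92/9
  d6 = d5/4 - d3 + d2/3 = 20/9
  d7 = d2*5 = 95
  d8 = d1/2 - d2 = -141/8
  d9 = d6/4 = 5/9
  d10 = d3 + d8 + d9 = -749/72
  d11 = d6 + d7 + d8 = 5731/72
Walk from origin (0, 0):
  seg 1: left by d8 = -141/8 → (141/8, 0)
  seg 2: down by d8 = -141/8 → (141/8, 141/8)
  seg 3: down by d2 = 19 → (141/8, -11/8)
  seg 4: up by d3 = 20/3 → (141/8, 127/24)
  seg 5: left by d10 = -749/72 → (1009/36, 127/24)
  seg 6: up by d2 = 19 → (1009/36, 583/24)
  seg 7: up by d4 = 293/16 → (1009/36, 2045/48)
  seg 8: left by d5 = 92/9 → (641/36, 2045/48)
  seg 9: down by d2 = 19 → (641/36, 1133/48)
  seg 10: up by d9 = 5/9 → (641/36, 3479/144)

d4 = 293/16
d5 = 92/9
d6 = 20/9
d7 = 95
d8 = -141/8
d9 = 5/9
d10 = -749/72
d11 = 5731/72
endpoint = (641/36, 3479/144)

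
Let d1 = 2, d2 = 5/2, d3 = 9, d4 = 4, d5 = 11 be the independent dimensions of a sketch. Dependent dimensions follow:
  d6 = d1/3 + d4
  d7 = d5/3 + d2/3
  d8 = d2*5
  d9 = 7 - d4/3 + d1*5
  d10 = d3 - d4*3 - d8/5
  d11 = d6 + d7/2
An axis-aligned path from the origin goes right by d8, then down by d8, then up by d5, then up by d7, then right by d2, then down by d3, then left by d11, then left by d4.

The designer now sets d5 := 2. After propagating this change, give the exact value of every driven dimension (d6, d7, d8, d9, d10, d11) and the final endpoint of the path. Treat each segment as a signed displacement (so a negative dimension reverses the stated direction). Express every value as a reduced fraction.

d6 = 14/3
d7 = 3/2
d8 = 25/2
d9 = 47/3
d10 = -11/2
d11 = 65/12
endpoint = (67/12, -18)

Apply edit: d5 := 2
  d6 = d1/3 + d4 = 14/3
  d7 = d5/3 + d2/3 = 3/2
  d8 = d2*5 = 25/2
  d9 = 7 - d4/3 + d1*5 = 47/3
  d10 = d3 - d4*3 - d8/5 = -11/2
  d11 = d6 + d7/2 = 65/12
Walk from origin (0, 0):
  seg 1: right by d8 = 25/2 → (25/2, 0)
  seg 2: down by d8 = 25/2 → (25/2, -25/2)
  seg 3: up by d5 = 2 → (25/2, -21/2)
  seg 4: up by d7 = 3/2 → (25/2, -9)
  seg 5: right by d2 = 5/2 → (15, -9)
  seg 6: down by d3 = 9 → (15, -18)
  seg 7: left by d11 = 65/12 → (115/12, -18)
  seg 8: left by d4 = 4 → (67/12, -18)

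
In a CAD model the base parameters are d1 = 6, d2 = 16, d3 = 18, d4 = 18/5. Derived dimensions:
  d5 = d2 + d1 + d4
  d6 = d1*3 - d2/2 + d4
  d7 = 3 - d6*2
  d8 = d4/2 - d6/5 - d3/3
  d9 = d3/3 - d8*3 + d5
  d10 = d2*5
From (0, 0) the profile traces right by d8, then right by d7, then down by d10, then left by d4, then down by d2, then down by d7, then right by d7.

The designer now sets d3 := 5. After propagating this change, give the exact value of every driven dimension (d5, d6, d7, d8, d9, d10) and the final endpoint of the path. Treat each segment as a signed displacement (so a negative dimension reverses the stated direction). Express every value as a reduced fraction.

d5 = 128/5
d6 = 68/5
d7 = -121/5
d8 = -194/75
d9 = 2627/75
d10 = 80
endpoint = (-4094/75, -359/5)

Apply edit: d3 := 5
  d5 = d2 + d1 + d4 = 128/5
  d6 = d1*3 - d2/2 + d4 = 68/5
  d7 = 3 - d6*2 = -121/5
  d8 = d4/2 - d6/5 - d3/3 = -194/75
  d9 = d3/3 - d8*3 + d5 = 2627/75
  d10 = d2*5 = 80
Walk from origin (0, 0):
  seg 1: right by d8 = -194/75 → (-194/75, 0)
  seg 2: right by d7 = -121/5 → (-2009/75, 0)
  seg 3: down by d10 = 80 → (-2009/75, -80)
  seg 4: left by d4 = 18/5 → (-2279/75, -80)
  seg 5: down by d2 = 16 → (-2279/75, -96)
  seg 6: down by d7 = -121/5 → (-2279/75, -359/5)
  seg 7: right by d7 = -121/5 → (-4094/75, -359/5)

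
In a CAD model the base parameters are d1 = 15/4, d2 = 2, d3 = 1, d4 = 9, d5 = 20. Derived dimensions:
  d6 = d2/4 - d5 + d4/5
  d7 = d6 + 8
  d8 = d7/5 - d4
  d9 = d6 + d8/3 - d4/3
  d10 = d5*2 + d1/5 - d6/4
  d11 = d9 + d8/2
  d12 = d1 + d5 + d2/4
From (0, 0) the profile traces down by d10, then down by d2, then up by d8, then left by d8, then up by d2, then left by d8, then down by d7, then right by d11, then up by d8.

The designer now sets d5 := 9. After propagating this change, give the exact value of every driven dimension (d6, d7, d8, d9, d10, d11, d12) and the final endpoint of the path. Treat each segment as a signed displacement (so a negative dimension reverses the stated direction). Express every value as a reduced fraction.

d6 = -67/10
d7 = 13/10
d8 = -437/50
d9 = -946/75
d10 = 817/40
d11 = -1019/60
d12 = 53/4
endpoint = (149/300, -7841/200)

Apply edit: d5 := 9
  d6 = d2/4 - d5 + d4/5 = -67/10
  d7 = d6 + 8 = 13/10
  d8 = d7/5 - d4 = -437/50
  d9 = d6 + d8/3 - d4/3 = -946/75
  d10 = d5*2 + d1/5 - d6/4 = 817/40
  d11 = d9 + d8/2 = -1019/60
  d12 = d1 + d5 + d2/4 = 53/4
Walk from origin (0, 0):
  seg 1: down by d10 = 817/40 → (0, -817/40)
  seg 2: down by d2 = 2 → (0, -897/40)
  seg 3: up by d8 = -437/50 → (0, -6233/200)
  seg 4: left by d8 = -437/50 → (437/50, -6233/200)
  seg 5: up by d2 = 2 → (437/50, -5833/200)
  seg 6: left by d8 = -437/50 → (437/25, -5833/200)
  seg 7: down by d7 = 13/10 → (437/25, -6093/200)
  seg 8: right by d11 = -1019/60 → (149/300, -6093/200)
  seg 9: up by d8 = -437/50 → (149/300, -7841/200)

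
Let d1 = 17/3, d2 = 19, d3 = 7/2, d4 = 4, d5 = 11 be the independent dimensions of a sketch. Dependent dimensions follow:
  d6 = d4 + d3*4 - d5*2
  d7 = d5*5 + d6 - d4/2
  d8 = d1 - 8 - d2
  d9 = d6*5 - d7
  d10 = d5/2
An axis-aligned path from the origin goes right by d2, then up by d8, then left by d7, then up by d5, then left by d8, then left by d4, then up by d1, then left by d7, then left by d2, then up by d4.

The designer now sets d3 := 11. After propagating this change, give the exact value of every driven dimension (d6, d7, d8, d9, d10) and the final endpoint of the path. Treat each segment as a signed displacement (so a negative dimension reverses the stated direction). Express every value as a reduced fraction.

d6 = 26
d7 = 79
d8 = -64/3
d9 = 51
d10 = 11/2
endpoint = (-422/3, -2/3)

Apply edit: d3 := 11
  d6 = d4 + d3*4 - d5*2 = 26
  d7 = d5*5 + d6 - d4/2 = 79
  d8 = d1 - 8 - d2 = -64/3
  d9 = d6*5 - d7 = 51
  d10 = d5/2 = 11/2
Walk from origin (0, 0):
  seg 1: right by d2 = 19 → (19, 0)
  seg 2: up by d8 = -64/3 → (19, -64/3)
  seg 3: left by d7 = 79 → (-60, -64/3)
  seg 4: up by d5 = 11 → (-60, -31/3)
  seg 5: left by d8 = -64/3 → (-116/3, -31/3)
  seg 6: left by d4 = 4 → (-128/3, -31/3)
  seg 7: up by d1 = 17/3 → (-128/3, -14/3)
  seg 8: left by d7 = 79 → (-365/3, -14/3)
  seg 9: left by d2 = 19 → (-422/3, -14/3)
  seg 10: up by d4 = 4 → (-422/3, -2/3)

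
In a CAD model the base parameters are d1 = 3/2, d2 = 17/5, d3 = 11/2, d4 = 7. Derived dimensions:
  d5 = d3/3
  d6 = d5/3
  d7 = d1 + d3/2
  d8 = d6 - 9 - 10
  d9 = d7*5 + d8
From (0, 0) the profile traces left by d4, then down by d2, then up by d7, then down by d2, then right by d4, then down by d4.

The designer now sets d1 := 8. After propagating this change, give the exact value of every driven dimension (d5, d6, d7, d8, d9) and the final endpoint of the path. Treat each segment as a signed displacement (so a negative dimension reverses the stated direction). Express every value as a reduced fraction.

d5 = 11/6
d6 = 11/18
d7 = 43/4
d8 = -331/18
d9 = 1273/36
endpoint = (0, -61/20)

Apply edit: d1 := 8
  d5 = d3/3 = 11/6
  d6 = d5/3 = 11/18
  d7 = d1 + d3/2 = 43/4
  d8 = d6 - 9 - 10 = -331/18
  d9 = d7*5 + d8 = 1273/36
Walk from origin (0, 0):
  seg 1: left by d4 = 7 → (-7, 0)
  seg 2: down by d2 = 17/5 → (-7, -17/5)
  seg 3: up by d7 = 43/4 → (-7, 147/20)
  seg 4: down by d2 = 17/5 → (-7, 79/20)
  seg 5: right by d4 = 7 → (0, 79/20)
  seg 6: down by d4 = 7 → (0, -61/20)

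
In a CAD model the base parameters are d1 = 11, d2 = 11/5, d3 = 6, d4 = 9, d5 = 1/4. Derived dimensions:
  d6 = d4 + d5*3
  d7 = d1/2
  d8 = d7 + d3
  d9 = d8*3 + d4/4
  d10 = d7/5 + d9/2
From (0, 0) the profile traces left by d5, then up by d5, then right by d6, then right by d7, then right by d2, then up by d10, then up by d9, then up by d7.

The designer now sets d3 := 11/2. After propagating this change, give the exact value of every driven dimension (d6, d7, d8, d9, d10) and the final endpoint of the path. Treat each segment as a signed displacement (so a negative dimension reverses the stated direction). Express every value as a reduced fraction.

d6 = 39/4
d7 = 11/2
d8 = 11
d9 = 141/4
d10 = 749/40
endpoint = (86/5, 2389/40)

Apply edit: d3 := 11/2
  d6 = d4 + d5*3 = 39/4
  d7 = d1/2 = 11/2
  d8 = d7 + d3 = 11
  d9 = d8*3 + d4/4 = 141/4
  d10 = d7/5 + d9/2 = 749/40
Walk from origin (0, 0):
  seg 1: left by d5 = 1/4 → (-1/4, 0)
  seg 2: up by d5 = 1/4 → (-1/4, 1/4)
  seg 3: right by d6 = 39/4 → (19/2, 1/4)
  seg 4: right by d7 = 11/2 → (15, 1/4)
  seg 5: right by d2 = 11/5 → (86/5, 1/4)
  seg 6: up by d10 = 749/40 → (86/5, 759/40)
  seg 7: up by d9 = 141/4 → (86/5, 2169/40)
  seg 8: up by d7 = 11/2 → (86/5, 2389/40)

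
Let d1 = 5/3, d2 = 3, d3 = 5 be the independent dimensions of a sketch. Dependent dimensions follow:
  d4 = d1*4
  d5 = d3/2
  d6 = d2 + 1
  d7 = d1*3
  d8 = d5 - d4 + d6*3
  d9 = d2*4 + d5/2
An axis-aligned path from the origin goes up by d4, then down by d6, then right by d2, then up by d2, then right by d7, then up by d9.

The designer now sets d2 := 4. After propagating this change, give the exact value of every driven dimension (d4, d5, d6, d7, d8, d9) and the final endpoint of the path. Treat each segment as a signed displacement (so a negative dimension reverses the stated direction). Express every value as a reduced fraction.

d4 = 20/3
d5 = 5/2
d6 = 5
d7 = 5
d8 = 65/6
d9 = 69/4
endpoint = (9, 275/12)

Apply edit: d2 := 4
  d4 = d1*4 = 20/3
  d5 = d3/2 = 5/2
  d6 = d2 + 1 = 5
  d7 = d1*3 = 5
  d8 = d5 - d4 + d6*3 = 65/6
  d9 = d2*4 + d5/2 = 69/4
Walk from origin (0, 0):
  seg 1: up by d4 = 20/3 → (0, 20/3)
  seg 2: down by d6 = 5 → (0, 5/3)
  seg 3: right by d2 = 4 → (4, 5/3)
  seg 4: up by d2 = 4 → (4, 17/3)
  seg 5: right by d7 = 5 → (9, 17/3)
  seg 6: up by d9 = 69/4 → (9, 275/12)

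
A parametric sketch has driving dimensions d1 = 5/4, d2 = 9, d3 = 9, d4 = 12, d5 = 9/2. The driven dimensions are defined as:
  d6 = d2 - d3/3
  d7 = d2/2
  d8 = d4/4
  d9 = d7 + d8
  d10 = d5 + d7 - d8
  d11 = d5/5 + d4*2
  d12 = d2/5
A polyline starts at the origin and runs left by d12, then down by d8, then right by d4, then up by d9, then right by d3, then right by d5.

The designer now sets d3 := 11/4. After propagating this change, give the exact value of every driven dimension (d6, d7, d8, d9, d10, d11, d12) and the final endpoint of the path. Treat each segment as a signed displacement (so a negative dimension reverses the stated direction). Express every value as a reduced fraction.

Apply edit: d3 := 11/4
  d6 = d2 - d3/3 = 97/12
  d7 = d2/2 = 9/2
  d8 = d4/4 = 3
  d9 = d7 + d8 = 15/2
  d10 = d5 + d7 - d8 = 6
  d11 = d5/5 + d4*2 = 249/10
  d12 = d2/5 = 9/5
Walk from origin (0, 0):
  seg 1: left by d12 = 9/5 → (-9/5, 0)
  seg 2: down by d8 = 3 → (-9/5, -3)
  seg 3: right by d4 = 12 → (51/5, -3)
  seg 4: up by d9 = 15/2 → (51/5, 9/2)
  seg 5: right by d3 = 11/4 → (259/20, 9/2)
  seg 6: right by d5 = 9/2 → (349/20, 9/2)

d6 = 97/12
d7 = 9/2
d8 = 3
d9 = 15/2
d10 = 6
d11 = 249/10
d12 = 9/5
endpoint = (349/20, 9/2)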